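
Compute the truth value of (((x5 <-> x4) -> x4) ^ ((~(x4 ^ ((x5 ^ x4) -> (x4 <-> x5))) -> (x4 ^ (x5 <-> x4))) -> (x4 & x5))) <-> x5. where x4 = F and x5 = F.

T

Substituting x4=F, x5=F:
x5 <-> x4 = F <-> F = T
(x5 <-> x4) -> x4 = T -> F = F
x5 ^ x4 = F ^ F = F
x4 <-> x5 = F <-> F = T
(x5 ^ x4) -> (x4 <-> x5) = F -> T = T
x4 ^ ((x5 ^ x4) -> (x4 <-> x5)) = F ^ T = T
~(x4 ^ ((x5 ^ x4) -> (x4 <-> x5))) = ~T = F
x5 <-> x4 = F <-> F = T
x4 ^ (x5 <-> x4) = F ^ T = T
~(x4 ^ ((x5 ^ x4) -> (x4 <-> x5))) -> (x4 ^ (x5 <-> x4)) = F -> T = T
x4 & x5 = F & F = F
(~(x4 ^ ((x5 ^ x4) -> (x4 <-> x5))) -> (x4 ^ (x5 <-> x4))) -> (x4 & x5) = T -> F = F
((x5 <-> x4) -> x4) ^ ((~(x4 ^ ((x5 ^ x4) -> (x4 <-> x5))) -> (x4 ^ (x5 <-> x4))) -> (x4 & x5)) = F ^ F = F
(((x5 <-> x4) -> x4) ^ ((~(x4 ^ ((x5 ^ x4) -> (x4 <-> x5))) -> (x4 ^ (x5 <-> x4))) -> (x4 & x5))) <-> x5 = F <-> F = T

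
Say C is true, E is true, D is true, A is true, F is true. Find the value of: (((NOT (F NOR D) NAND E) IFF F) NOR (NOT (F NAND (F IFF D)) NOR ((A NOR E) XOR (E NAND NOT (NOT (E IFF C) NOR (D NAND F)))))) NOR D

Substituting C=True, E=True, D=True, A=True, F=True:
F NOR D = True NOR True = False
NOT (F NOR D) = NOT False = True
NOT (F NOR D) NAND E = True NAND True = False
(NOT (F NOR D) NAND E) IFF F = False IFF True = False
F IFF D = True IFF True = True
F NAND (F IFF D) = True NAND True = False
NOT (F NAND (F IFF D)) = NOT False = True
A NOR E = True NOR True = False
E IFF C = True IFF True = True
NOT (E IFF C) = NOT True = False
D NAND F = True NAND True = False
NOT (E IFF C) NOR (D NAND F) = False NOR False = True
NOT (NOT (E IFF C) NOR (D NAND F)) = NOT True = False
E NAND NOT (NOT (E IFF C) NOR (D NAND F)) = True NAND False = True
(A NOR E) XOR (E NAND NOT (NOT (E IFF C) NOR (D NAND F))) = False XOR True = True
NOT (F NAND (F IFF D)) NOR ((A NOR E) XOR (E NAND NOT (NOT (E IFF C) NOR (D NAND F)))) = True NOR True = False
((NOT (F NOR D) NAND E) IFF F) NOR (NOT (F NAND (F IFF D)) NOR ((A NOR E) XOR (E NAND NOT (NOT (E IFF C) NOR (D NAND F))))) = False NOR False = True
(((NOT (F NOR D) NAND E) IFF F) NOR (NOT (F NAND (F IFF D)) NOR ((A NOR E) XOR (E NAND NOT (NOT (E IFF C) NOR (D NAND F)))))) NOR D = True NOR True = False

False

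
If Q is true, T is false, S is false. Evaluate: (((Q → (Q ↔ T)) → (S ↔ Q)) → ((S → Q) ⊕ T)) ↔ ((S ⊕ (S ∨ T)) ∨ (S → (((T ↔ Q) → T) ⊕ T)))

Q ↔ T = True ↔ False = False
Q → (Q ↔ T) = True → False = False
S ↔ Q = False ↔ True = False
(Q → (Q ↔ T)) → (S ↔ Q) = False → False = True
S → Q = False → True = True
(S → Q) ⊕ T = True ⊕ False = True
((Q → (Q ↔ T)) → (S ↔ Q)) → ((S → Q) ⊕ T) = True → True = True
S ∨ T = False ∨ False = False
S ⊕ (S ∨ T) = False ⊕ False = False
T ↔ Q = False ↔ True = False
(T ↔ Q) → T = False → False = True
((T ↔ Q) → T) ⊕ T = True ⊕ False = True
S → (((T ↔ Q) → T) ⊕ T) = False → True = True
(S ⊕ (S ∨ T)) ∨ (S → (((T ↔ Q) → T) ⊕ T)) = False ∨ True = True
(((Q → (Q ↔ T)) → (S ↔ Q)) → ((S → Q) ⊕ T)) ↔ ((S ⊕ (S ∨ T)) ∨ (S → (((T ↔ Q) → T) ⊕ T))) = True ↔ True = True

True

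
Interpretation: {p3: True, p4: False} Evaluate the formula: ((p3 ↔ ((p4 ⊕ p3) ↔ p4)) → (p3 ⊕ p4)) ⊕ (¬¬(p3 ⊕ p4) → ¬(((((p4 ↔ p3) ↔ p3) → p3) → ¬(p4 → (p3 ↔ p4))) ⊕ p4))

False

p4 ⊕ p3 = False ⊕ True = True
(p4 ⊕ p3) ↔ p4 = True ↔ False = False
p3 ↔ ((p4 ⊕ p3) ↔ p4) = True ↔ False = False
p3 ⊕ p4 = True ⊕ False = True
(p3 ↔ ((p4 ⊕ p3) ↔ p4)) → (p3 ⊕ p4) = False → True = True
p3 ⊕ p4 = True ⊕ False = True
¬(p3 ⊕ p4) = ¬True = False
¬¬(p3 ⊕ p4) = ¬False = True
p4 ↔ p3 = False ↔ True = False
(p4 ↔ p3) ↔ p3 = False ↔ True = False
((p4 ↔ p3) ↔ p3) → p3 = False → True = True
p3 ↔ p4 = True ↔ False = False
p4 → (p3 ↔ p4) = False → False = True
¬(p4 → (p3 ↔ p4)) = ¬True = False
(((p4 ↔ p3) ↔ p3) → p3) → ¬(p4 → (p3 ↔ p4)) = True → False = False
((((p4 ↔ p3) ↔ p3) → p3) → ¬(p4 → (p3 ↔ p4))) ⊕ p4 = False ⊕ False = False
¬(((((p4 ↔ p3) ↔ p3) → p3) → ¬(p4 → (p3 ↔ p4))) ⊕ p4) = ¬False = True
¬¬(p3 ⊕ p4) → ¬(((((p4 ↔ p3) ↔ p3) → p3) → ¬(p4 → (p3 ↔ p4))) ⊕ p4) = True → True = True
((p3 ↔ ((p4 ⊕ p3) ↔ p4)) → (p3 ⊕ p4)) ⊕ (¬¬(p3 ⊕ p4) → ¬(((((p4 ↔ p3) ↔ p3) → p3) → ¬(p4 → (p3 ↔ p4))) ⊕ p4)) = True ⊕ True = False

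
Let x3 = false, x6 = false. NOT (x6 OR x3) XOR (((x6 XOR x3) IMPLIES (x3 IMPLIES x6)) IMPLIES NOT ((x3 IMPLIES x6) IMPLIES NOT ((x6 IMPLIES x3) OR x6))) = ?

false

x6 OR x3 = false OR false = false
NOT (x6 OR x3) = NOT false = true
x6 XOR x3 = false XOR false = false
x3 IMPLIES x6 = false IMPLIES false = true
(x6 XOR x3) IMPLIES (x3 IMPLIES x6) = false IMPLIES true = true
x3 IMPLIES x6 = false IMPLIES false = true
x6 IMPLIES x3 = false IMPLIES false = true
(x6 IMPLIES x3) OR x6 = true OR false = true
NOT ((x6 IMPLIES x3) OR x6) = NOT true = false
(x3 IMPLIES x6) IMPLIES NOT ((x6 IMPLIES x3) OR x6) = true IMPLIES false = false
NOT ((x3 IMPLIES x6) IMPLIES NOT ((x6 IMPLIES x3) OR x6)) = NOT false = true
((x6 XOR x3) IMPLIES (x3 IMPLIES x6)) IMPLIES NOT ((x3 IMPLIES x6) IMPLIES NOT ((x6 IMPLIES x3) OR x6)) = true IMPLIES true = true
NOT (x6 OR x3) XOR (((x6 XOR x3) IMPLIES (x3 IMPLIES x6)) IMPLIES NOT ((x3 IMPLIES x6) IMPLIES NOT ((x6 IMPLIES x3) OR x6))) = true XOR true = false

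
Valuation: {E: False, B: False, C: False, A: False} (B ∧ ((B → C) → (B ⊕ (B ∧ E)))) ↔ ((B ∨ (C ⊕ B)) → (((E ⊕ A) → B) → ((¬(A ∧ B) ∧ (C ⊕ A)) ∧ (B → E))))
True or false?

B → C = False → False = True
B ∧ E = False ∧ False = False
B ⊕ (B ∧ E) = False ⊕ False = False
(B → C) → (B ⊕ (B ∧ E)) = True → False = False
B ∧ ((B → C) → (B ⊕ (B ∧ E))) = False ∧ False = False
C ⊕ B = False ⊕ False = False
B ∨ (C ⊕ B) = False ∨ False = False
E ⊕ A = False ⊕ False = False
(E ⊕ A) → B = False → False = True
A ∧ B = False ∧ False = False
¬(A ∧ B) = ¬False = True
C ⊕ A = False ⊕ False = False
¬(A ∧ B) ∧ (C ⊕ A) = True ∧ False = False
B → E = False → False = True
(¬(A ∧ B) ∧ (C ⊕ A)) ∧ (B → E) = False ∧ True = False
((E ⊕ A) → B) → ((¬(A ∧ B) ∧ (C ⊕ A)) ∧ (B → E)) = True → False = False
(B ∨ (C ⊕ B)) → (((E ⊕ A) → B) → ((¬(A ∧ B) ∧ (C ⊕ A)) ∧ (B → E))) = False → False = True
(B ∧ ((B → C) → (B ⊕ (B ∧ E)))) ↔ ((B ∨ (C ⊕ B)) → (((E ⊕ A) → B) → ((¬(A ∧ B) ∧ (C ⊕ A)) ∧ (B → E)))) = False ↔ True = False

False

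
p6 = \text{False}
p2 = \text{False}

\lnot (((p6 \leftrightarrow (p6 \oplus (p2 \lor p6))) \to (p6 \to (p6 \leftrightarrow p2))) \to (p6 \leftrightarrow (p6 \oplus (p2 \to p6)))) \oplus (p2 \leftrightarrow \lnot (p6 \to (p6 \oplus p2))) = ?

\text{False}

p2 \lor p6 = \text{False} \lor \text{False} = \text{False}
p6 \oplus (p2 \lor p6) = \text{False} \oplus \text{False} = \text{False}
p6 \leftrightarrow (p6 \oplus (p2 \lor p6)) = \text{False} \leftrightarrow \text{False} = \text{True}
p6 \leftrightarrow p2 = \text{False} \leftrightarrow \text{False} = \text{True}
p6 \to (p6 \leftrightarrow p2) = \text{False} \to \text{True} = \text{True}
(p6 \leftrightarrow (p6 \oplus (p2 \lor p6))) \to (p6 \to (p6 \leftrightarrow p2)) = \text{True} \to \text{True} = \text{True}
p2 \to p6 = \text{False} \to \text{False} = \text{True}
p6 \oplus (p2 \to p6) = \text{False} \oplus \text{True} = \text{True}
p6 \leftrightarrow (p6 \oplus (p2 \to p6)) = \text{False} \leftrightarrow \text{True} = \text{False}
((p6 \leftrightarrow (p6 \oplus (p2 \lor p6))) \to (p6 \to (p6 \leftrightarrow p2))) \to (p6 \leftrightarrow (p6 \oplus (p2 \to p6))) = \text{True} \to \text{False} = \text{False}
\lnot (((p6 \leftrightarrow (p6 \oplus (p2 \lor p6))) \to (p6 \to (p6 \leftrightarrow p2))) \to (p6 \leftrightarrow (p6 \oplus (p2 \to p6)))) = \lnot \text{False} = \text{True}
p6 \oplus p2 = \text{False} \oplus \text{False} = \text{False}
p6 \to (p6 \oplus p2) = \text{False} \to \text{False} = \text{True}
\lnot (p6 \to (p6 \oplus p2)) = \lnot \text{True} = \text{False}
p2 \leftrightarrow \lnot (p6 \to (p6 \oplus p2)) = \text{False} \leftrightarrow \text{False} = \text{True}
\lnot (((p6 \leftrightarrow (p6 \oplus (p2 \lor p6))) \to (p6 \to (p6 \leftrightarrow p2))) \to (p6 \leftrightarrow (p6 \oplus (p2 \to p6)))) \oplus (p2 \leftrightarrow \lnot (p6 \to (p6 \oplus p2))) = \text{True} \oplus \text{True} = \text{False}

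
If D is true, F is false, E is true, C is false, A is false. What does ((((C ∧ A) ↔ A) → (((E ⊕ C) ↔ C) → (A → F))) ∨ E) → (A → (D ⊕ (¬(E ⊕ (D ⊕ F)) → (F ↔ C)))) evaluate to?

True

Substituting D=True, F=False, E=True, C=False, A=False:
C ∧ A = False ∧ False = False
(C ∧ A) ↔ A = False ↔ False = True
E ⊕ C = True ⊕ False = True
(E ⊕ C) ↔ C = True ↔ False = False
A → F = False → False = True
((E ⊕ C) ↔ C) → (A → F) = False → True = True
((C ∧ A) ↔ A) → (((E ⊕ C) ↔ C) → (A → F)) = True → True = True
(((C ∧ A) ↔ A) → (((E ⊕ C) ↔ C) → (A → F))) ∨ E = True ∨ True = True
D ⊕ F = True ⊕ False = True
E ⊕ (D ⊕ F) = True ⊕ True = False
¬(E ⊕ (D ⊕ F)) = ¬False = True
F ↔ C = False ↔ False = True
¬(E ⊕ (D ⊕ F)) → (F ↔ C) = True → True = True
D ⊕ (¬(E ⊕ (D ⊕ F)) → (F ↔ C)) = True ⊕ True = False
A → (D ⊕ (¬(E ⊕ (D ⊕ F)) → (F ↔ C))) = False → False = True
((((C ∧ A) ↔ A) → (((E ⊕ C) ↔ C) → (A → F))) ∨ E) → (A → (D ⊕ (¬(E ⊕ (D ⊕ F)) → (F ↔ C)))) = True → True = True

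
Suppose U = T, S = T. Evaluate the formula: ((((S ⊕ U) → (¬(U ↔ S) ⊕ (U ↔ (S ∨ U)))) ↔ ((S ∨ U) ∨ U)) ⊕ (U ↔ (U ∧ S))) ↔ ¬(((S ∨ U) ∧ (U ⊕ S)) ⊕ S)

S ⊕ U = T ⊕ T = F
U ↔ S = T ↔ T = T
¬(U ↔ S) = ¬T = F
S ∨ U = T ∨ T = T
U ↔ (S ∨ U) = T ↔ T = T
¬(U ↔ S) ⊕ (U ↔ (S ∨ U)) = F ⊕ T = T
(S ⊕ U) → (¬(U ↔ S) ⊕ (U ↔ (S ∨ U))) = F → T = T
S ∨ U = T ∨ T = T
(S ∨ U) ∨ U = T ∨ T = T
((S ⊕ U) → (¬(U ↔ S) ⊕ (U ↔ (S ∨ U)))) ↔ ((S ∨ U) ∨ U) = T ↔ T = T
U ∧ S = T ∧ T = T
U ↔ (U ∧ S) = T ↔ T = T
(((S ⊕ U) → (¬(U ↔ S) ⊕ (U ↔ (S ∨ U)))) ↔ ((S ∨ U) ∨ U)) ⊕ (U ↔ (U ∧ S)) = T ⊕ T = F
S ∨ U = T ∨ T = T
U ⊕ S = T ⊕ T = F
(S ∨ U) ∧ (U ⊕ S) = T ∧ F = F
((S ∨ U) ∧ (U ⊕ S)) ⊕ S = F ⊕ T = T
¬(((S ∨ U) ∧ (U ⊕ S)) ⊕ S) = ¬T = F
((((S ⊕ U) → (¬(U ↔ S) ⊕ (U ↔ (S ∨ U)))) ↔ ((S ∨ U) ∨ U)) ⊕ (U ↔ (U ∧ S))) ↔ ¬(((S ∨ U) ∧ (U ⊕ S)) ⊕ S) = F ↔ F = T

T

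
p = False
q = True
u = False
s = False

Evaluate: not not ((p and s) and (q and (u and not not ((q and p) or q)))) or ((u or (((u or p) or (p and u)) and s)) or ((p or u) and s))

p and s = False and False = False
q and p = True and False = False
(q and p) or q = False or True = True
not ((q and p) or q) = not True = False
not not ((q and p) or q) = not False = True
u and not not ((q and p) or q) = False and True = False
q and (u and not not ((q and p) or q)) = True and False = False
(p and s) and (q and (u and not not ((q and p) or q))) = False and False = False
not ((p and s) and (q and (u and not not ((q and p) or q)))) = not False = True
not not ((p and s) and (q and (u and not not ((q and p) or q)))) = not True = False
u or p = False or False = False
p and u = False and False = False
(u or p) or (p and u) = False or False = False
((u or p) or (p and u)) and s = False and False = False
u or (((u or p) or (p and u)) and s) = False or False = False
p or u = False or False = False
(p or u) and s = False and False = False
(u or (((u or p) or (p and u)) and s)) or ((p or u) and s) = False or False = False
not not ((p and s) and (q and (u and not not ((q and p) or q)))) or ((u or (((u or p) or (p and u)) and s)) or ((p or u) and s)) = False or False = False

False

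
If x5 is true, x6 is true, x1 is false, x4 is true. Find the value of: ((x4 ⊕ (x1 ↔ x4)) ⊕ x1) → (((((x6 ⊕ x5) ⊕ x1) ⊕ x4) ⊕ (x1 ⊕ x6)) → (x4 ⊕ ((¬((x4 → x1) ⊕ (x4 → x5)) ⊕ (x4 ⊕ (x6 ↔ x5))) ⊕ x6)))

True

x1 ↔ x4 = False ↔ True = False
x4 ⊕ (x1 ↔ x4) = True ⊕ False = True
(x4 ⊕ (x1 ↔ x4)) ⊕ x1 = True ⊕ False = True
x6 ⊕ x5 = True ⊕ True = False
(x6 ⊕ x5) ⊕ x1 = False ⊕ False = False
((x6 ⊕ x5) ⊕ x1) ⊕ x4 = False ⊕ True = True
x1 ⊕ x6 = False ⊕ True = True
(((x6 ⊕ x5) ⊕ x1) ⊕ x4) ⊕ (x1 ⊕ x6) = True ⊕ True = False
x4 → x1 = True → False = False
x4 → x5 = True → True = True
(x4 → x1) ⊕ (x4 → x5) = False ⊕ True = True
¬((x4 → x1) ⊕ (x4 → x5)) = ¬True = False
x6 ↔ x5 = True ↔ True = True
x4 ⊕ (x6 ↔ x5) = True ⊕ True = False
¬((x4 → x1) ⊕ (x4 → x5)) ⊕ (x4 ⊕ (x6 ↔ x5)) = False ⊕ False = False
(¬((x4 → x1) ⊕ (x4 → x5)) ⊕ (x4 ⊕ (x6 ↔ x5))) ⊕ x6 = False ⊕ True = True
x4 ⊕ ((¬((x4 → x1) ⊕ (x4 → x5)) ⊕ (x4 ⊕ (x6 ↔ x5))) ⊕ x6) = True ⊕ True = False
((((x6 ⊕ x5) ⊕ x1) ⊕ x4) ⊕ (x1 ⊕ x6)) → (x4 ⊕ ((¬((x4 → x1) ⊕ (x4 → x5)) ⊕ (x4 ⊕ (x6 ↔ x5))) ⊕ x6)) = False → False = True
((x4 ⊕ (x1 ↔ x4)) ⊕ x1) → (((((x6 ⊕ x5) ⊕ x1) ⊕ x4) ⊕ (x1 ⊕ x6)) → (x4 ⊕ ((¬((x4 → x1) ⊕ (x4 → x5)) ⊕ (x4 ⊕ (x6 ↔ x5))) ⊕ x6))) = True → True = True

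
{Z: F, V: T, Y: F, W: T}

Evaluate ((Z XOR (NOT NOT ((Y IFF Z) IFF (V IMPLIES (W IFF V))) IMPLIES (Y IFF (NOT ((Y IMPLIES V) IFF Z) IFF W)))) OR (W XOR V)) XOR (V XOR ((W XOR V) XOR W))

F

Y IFF Z = F IFF F = T
W IFF V = T IFF T = T
V IMPLIES (W IFF V) = T IMPLIES T = T
(Y IFF Z) IFF (V IMPLIES (W IFF V)) = T IFF T = T
NOT ((Y IFF Z) IFF (V IMPLIES (W IFF V))) = NOT T = F
NOT NOT ((Y IFF Z) IFF (V IMPLIES (W IFF V))) = NOT F = T
Y IMPLIES V = F IMPLIES T = T
(Y IMPLIES V) IFF Z = T IFF F = F
NOT ((Y IMPLIES V) IFF Z) = NOT F = T
NOT ((Y IMPLIES V) IFF Z) IFF W = T IFF T = T
Y IFF (NOT ((Y IMPLIES V) IFF Z) IFF W) = F IFF T = F
NOT NOT ((Y IFF Z) IFF (V IMPLIES (W IFF V))) IMPLIES (Y IFF (NOT ((Y IMPLIES V) IFF Z) IFF W)) = T IMPLIES F = F
Z XOR (NOT NOT ((Y IFF Z) IFF (V IMPLIES (W IFF V))) IMPLIES (Y IFF (NOT ((Y IMPLIES V) IFF Z) IFF W))) = F XOR F = F
W XOR V = T XOR T = F
(Z XOR (NOT NOT ((Y IFF Z) IFF (V IMPLIES (W IFF V))) IMPLIES (Y IFF (NOT ((Y IMPLIES V) IFF Z) IFF W)))) OR (W XOR V) = F OR F = F
W XOR V = T XOR T = F
(W XOR V) XOR W = F XOR T = T
V XOR ((W XOR V) XOR W) = T XOR T = F
((Z XOR (NOT NOT ((Y IFF Z) IFF (V IMPLIES (W IFF V))) IMPLIES (Y IFF (NOT ((Y IMPLIES V) IFF Z) IFF W)))) OR (W XOR V)) XOR (V XOR ((W XOR V) XOR W)) = F XOR F = F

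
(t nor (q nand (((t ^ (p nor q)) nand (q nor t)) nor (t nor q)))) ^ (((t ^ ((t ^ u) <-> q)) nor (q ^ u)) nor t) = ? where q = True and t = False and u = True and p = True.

p nor q = True nor True = False
t ^ (p nor q) = False ^ False = False
q nor t = True nor False = False
(t ^ (p nor q)) nand (q nor t) = False nand False = True
t nor q = False nor True = False
((t ^ (p nor q)) nand (q nor t)) nor (t nor q) = True nor False = False
q nand (((t ^ (p nor q)) nand (q nor t)) nor (t nor q)) = True nand False = True
t nor (q nand (((t ^ (p nor q)) nand (q nor t)) nor (t nor q))) = False nor True = False
t ^ u = False ^ True = True
(t ^ u) <-> q = True <-> True = True
t ^ ((t ^ u) <-> q) = False ^ True = True
q ^ u = True ^ True = False
(t ^ ((t ^ u) <-> q)) nor (q ^ u) = True nor False = False
((t ^ ((t ^ u) <-> q)) nor (q ^ u)) nor t = False nor False = True
(t nor (q nand (((t ^ (p nor q)) nand (q nor t)) nor (t nor q)))) ^ (((t ^ ((t ^ u) <-> q)) nor (q ^ u)) nor t) = False ^ True = True

True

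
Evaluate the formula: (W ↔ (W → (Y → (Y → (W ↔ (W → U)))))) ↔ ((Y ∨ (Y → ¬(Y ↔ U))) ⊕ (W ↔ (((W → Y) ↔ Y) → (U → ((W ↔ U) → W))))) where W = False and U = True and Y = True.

W → U = False → True = True
W ↔ (W → U) = False ↔ True = False
Y → (W ↔ (W → U)) = True → False = False
Y → (Y → (W ↔ (W → U))) = True → False = False
W → (Y → (Y → (W ↔ (W → U)))) = False → False = True
W ↔ (W → (Y → (Y → (W ↔ (W → U))))) = False ↔ True = False
Y ↔ U = True ↔ True = True
¬(Y ↔ U) = ¬True = False
Y → ¬(Y ↔ U) = True → False = False
Y ∨ (Y → ¬(Y ↔ U)) = True ∨ False = True
W → Y = False → True = True
(W → Y) ↔ Y = True ↔ True = True
W ↔ U = False ↔ True = False
(W ↔ U) → W = False → False = True
U → ((W ↔ U) → W) = True → True = True
((W → Y) ↔ Y) → (U → ((W ↔ U) → W)) = True → True = True
W ↔ (((W → Y) ↔ Y) → (U → ((W ↔ U) → W))) = False ↔ True = False
(Y ∨ (Y → ¬(Y ↔ U))) ⊕ (W ↔ (((W → Y) ↔ Y) → (U → ((W ↔ U) → W)))) = True ⊕ False = True
(W ↔ (W → (Y → (Y → (W ↔ (W → U)))))) ↔ ((Y ∨ (Y → ¬(Y ↔ U))) ⊕ (W ↔ (((W → Y) ↔ Y) → (U → ((W ↔ U) → W))))) = False ↔ True = False

False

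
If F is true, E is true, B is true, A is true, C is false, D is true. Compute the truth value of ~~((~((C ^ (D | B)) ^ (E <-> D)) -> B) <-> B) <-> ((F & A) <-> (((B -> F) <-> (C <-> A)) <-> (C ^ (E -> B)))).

0

D | B = 1 | 1 = 1
C ^ (D | B) = 0 ^ 1 = 1
E <-> D = 1 <-> 1 = 1
(C ^ (D | B)) ^ (E <-> D) = 1 ^ 1 = 0
~((C ^ (D | B)) ^ (E <-> D)) = ~0 = 1
~((C ^ (D | B)) ^ (E <-> D)) -> B = 1 -> 1 = 1
(~((C ^ (D | B)) ^ (E <-> D)) -> B) <-> B = 1 <-> 1 = 1
~((~((C ^ (D | B)) ^ (E <-> D)) -> B) <-> B) = ~1 = 0
~~((~((C ^ (D | B)) ^ (E <-> D)) -> B) <-> B) = ~0 = 1
F & A = 1 & 1 = 1
B -> F = 1 -> 1 = 1
C <-> A = 0 <-> 1 = 0
(B -> F) <-> (C <-> A) = 1 <-> 0 = 0
E -> B = 1 -> 1 = 1
C ^ (E -> B) = 0 ^ 1 = 1
((B -> F) <-> (C <-> A)) <-> (C ^ (E -> B)) = 0 <-> 1 = 0
(F & A) <-> (((B -> F) <-> (C <-> A)) <-> (C ^ (E -> B))) = 1 <-> 0 = 0
~~((~((C ^ (D | B)) ^ (E <-> D)) -> B) <-> B) <-> ((F & A) <-> (((B -> F) <-> (C <-> A)) <-> (C ^ (E -> B)))) = 1 <-> 0 = 0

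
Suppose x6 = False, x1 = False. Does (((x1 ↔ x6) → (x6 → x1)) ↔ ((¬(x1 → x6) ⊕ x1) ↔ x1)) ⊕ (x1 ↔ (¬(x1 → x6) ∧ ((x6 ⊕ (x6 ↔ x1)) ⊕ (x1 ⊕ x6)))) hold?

False

x1 ↔ x6 = False ↔ False = True
x6 → x1 = False → False = True
(x1 ↔ x6) → (x6 → x1) = True → True = True
x1 → x6 = False → False = True
¬(x1 → x6) = ¬True = False
¬(x1 → x6) ⊕ x1 = False ⊕ False = False
(¬(x1 → x6) ⊕ x1) ↔ x1 = False ↔ False = True
((x1 ↔ x6) → (x6 → x1)) ↔ ((¬(x1 → x6) ⊕ x1) ↔ x1) = True ↔ True = True
x1 → x6 = False → False = True
¬(x1 → x6) = ¬True = False
x6 ↔ x1 = False ↔ False = True
x6 ⊕ (x6 ↔ x1) = False ⊕ True = True
x1 ⊕ x6 = False ⊕ False = False
(x6 ⊕ (x6 ↔ x1)) ⊕ (x1 ⊕ x6) = True ⊕ False = True
¬(x1 → x6) ∧ ((x6 ⊕ (x6 ↔ x1)) ⊕ (x1 ⊕ x6)) = False ∧ True = False
x1 ↔ (¬(x1 → x6) ∧ ((x6 ⊕ (x6 ↔ x1)) ⊕ (x1 ⊕ x6))) = False ↔ False = True
(((x1 ↔ x6) → (x6 → x1)) ↔ ((¬(x1 → x6) ⊕ x1) ↔ x1)) ⊕ (x1 ↔ (¬(x1 → x6) ∧ ((x6 ⊕ (x6 ↔ x1)) ⊕ (x1 ⊕ x6)))) = True ⊕ True = False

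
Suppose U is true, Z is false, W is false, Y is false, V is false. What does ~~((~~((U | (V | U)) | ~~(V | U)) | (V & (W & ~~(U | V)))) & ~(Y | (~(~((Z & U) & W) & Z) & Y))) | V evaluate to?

V | U = False | True = True
U | (V | U) = True | True = True
V | U = False | True = True
~(V | U) = ~True = False
~~(V | U) = ~False = True
(U | (V | U)) | ~~(V | U) = True | True = True
~((U | (V | U)) | ~~(V | U)) = ~True = False
~~((U | (V | U)) | ~~(V | U)) = ~False = True
U | V = True | False = True
~(U | V) = ~True = False
~~(U | V) = ~False = True
W & ~~(U | V) = False & True = False
V & (W & ~~(U | V)) = False & False = False
~~((U | (V | U)) | ~~(V | U)) | (V & (W & ~~(U | V))) = True | False = True
Z & U = False & True = False
(Z & U) & W = False & False = False
~((Z & U) & W) = ~False = True
~((Z & U) & W) & Z = True & False = False
~(~((Z & U) & W) & Z) = ~False = True
~(~((Z & U) & W) & Z) & Y = True & False = False
Y | (~(~((Z & U) & W) & Z) & Y) = False | False = False
~(Y | (~(~((Z & U) & W) & Z) & Y)) = ~False = True
(~~((U | (V | U)) | ~~(V | U)) | (V & (W & ~~(U | V)))) & ~(Y | (~(~((Z & U) & W) & Z) & Y)) = True & True = True
~((~~((U | (V | U)) | ~~(V | U)) | (V & (W & ~~(U | V)))) & ~(Y | (~(~((Z & U) & W) & Z) & Y))) = ~True = False
~~((~~((U | (V | U)) | ~~(V | U)) | (V & (W & ~~(U | V)))) & ~(Y | (~(~((Z & U) & W) & Z) & Y))) = ~False = True
~~((~~((U | (V | U)) | ~~(V | U)) | (V & (W & ~~(U | V)))) & ~(Y | (~(~((Z & U) & W) & Z) & Y))) | V = True | False = True

True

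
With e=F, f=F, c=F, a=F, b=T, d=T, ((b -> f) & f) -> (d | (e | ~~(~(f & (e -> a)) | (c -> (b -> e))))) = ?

T

b -> f = T -> F = F
(b -> f) & f = F & F = F
e -> a = F -> F = T
f & (e -> a) = F & T = F
~(f & (e -> a)) = ~F = T
b -> e = T -> F = F
c -> (b -> e) = F -> F = T
~(f & (e -> a)) | (c -> (b -> e)) = T | T = T
~(~(f & (e -> a)) | (c -> (b -> e))) = ~T = F
~~(~(f & (e -> a)) | (c -> (b -> e))) = ~F = T
e | ~~(~(f & (e -> a)) | (c -> (b -> e))) = F | T = T
d | (e | ~~(~(f & (e -> a)) | (c -> (b -> e)))) = T | T = T
((b -> f) & f) -> (d | (e | ~~(~(f & (e -> a)) | (c -> (b -> e))))) = F -> T = T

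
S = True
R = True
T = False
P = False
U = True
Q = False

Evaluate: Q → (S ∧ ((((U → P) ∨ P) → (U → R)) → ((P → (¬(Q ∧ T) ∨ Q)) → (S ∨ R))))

U → P = True → False = False
(U → P) ∨ P = False ∨ False = False
U → R = True → True = True
((U → P) ∨ P) → (U → R) = False → True = True
Q ∧ T = False ∧ False = False
¬(Q ∧ T) = ¬False = True
¬(Q ∧ T) ∨ Q = True ∨ False = True
P → (¬(Q ∧ T) ∨ Q) = False → True = True
S ∨ R = True ∨ True = True
(P → (¬(Q ∧ T) ∨ Q)) → (S ∨ R) = True → True = True
(((U → P) ∨ P) → (U → R)) → ((P → (¬(Q ∧ T) ∨ Q)) → (S ∨ R)) = True → True = True
S ∧ ((((U → P) ∨ P) → (U → R)) → ((P → (¬(Q ∧ T) ∨ Q)) → (S ∨ R))) = True ∧ True = True
Q → (S ∧ ((((U → P) ∨ P) → (U → R)) → ((P → (¬(Q ∧ T) ∨ Q)) → (S ∨ R)))) = False → True = True

True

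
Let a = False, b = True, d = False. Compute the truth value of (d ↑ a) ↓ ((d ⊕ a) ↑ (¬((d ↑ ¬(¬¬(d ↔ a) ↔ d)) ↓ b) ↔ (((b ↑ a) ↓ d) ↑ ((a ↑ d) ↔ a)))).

False

d ↑ a = False ↑ False = True
d ⊕ a = False ⊕ False = False
d ↔ a = False ↔ False = True
¬(d ↔ a) = ¬True = False
¬¬(d ↔ a) = ¬False = True
¬¬(d ↔ a) ↔ d = True ↔ False = False
¬(¬¬(d ↔ a) ↔ d) = ¬False = True
d ↑ ¬(¬¬(d ↔ a) ↔ d) = False ↑ True = True
(d ↑ ¬(¬¬(d ↔ a) ↔ d)) ↓ b = True ↓ True = False
¬((d ↑ ¬(¬¬(d ↔ a) ↔ d)) ↓ b) = ¬False = True
b ↑ a = True ↑ False = True
(b ↑ a) ↓ d = True ↓ False = False
a ↑ d = False ↑ False = True
(a ↑ d) ↔ a = True ↔ False = False
((b ↑ a) ↓ d) ↑ ((a ↑ d) ↔ a) = False ↑ False = True
¬((d ↑ ¬(¬¬(d ↔ a) ↔ d)) ↓ b) ↔ (((b ↑ a) ↓ d) ↑ ((a ↑ d) ↔ a)) = True ↔ True = True
(d ⊕ a) ↑ (¬((d ↑ ¬(¬¬(d ↔ a) ↔ d)) ↓ b) ↔ (((b ↑ a) ↓ d) ↑ ((a ↑ d) ↔ a))) = False ↑ True = True
(d ↑ a) ↓ ((d ⊕ a) ↑ (¬((d ↑ ¬(¬¬(d ↔ a) ↔ d)) ↓ b) ↔ (((b ↑ a) ↓ d) ↑ ((a ↑ d) ↔ a)))) = True ↓ True = False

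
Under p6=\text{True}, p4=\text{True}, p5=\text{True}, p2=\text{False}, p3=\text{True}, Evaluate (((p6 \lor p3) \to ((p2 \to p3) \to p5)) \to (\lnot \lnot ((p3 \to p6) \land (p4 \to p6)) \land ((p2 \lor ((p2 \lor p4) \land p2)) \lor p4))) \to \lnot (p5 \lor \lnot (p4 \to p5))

p6 \lor p3 = \text{True} \lor \text{True} = \text{True}
p2 \to p3 = \text{False} \to \text{True} = \text{True}
(p2 \to p3) \to p5 = \text{True} \to \text{True} = \text{True}
(p6 \lor p3) \to ((p2 \to p3) \to p5) = \text{True} \to \text{True} = \text{True}
p3 \to p6 = \text{True} \to \text{True} = \text{True}
p4 \to p6 = \text{True} \to \text{True} = \text{True}
(p3 \to p6) \land (p4 \to p6) = \text{True} \land \text{True} = \text{True}
\lnot ((p3 \to p6) \land (p4 \to p6)) = \lnot \text{True} = \text{False}
\lnot \lnot ((p3 \to p6) \land (p4 \to p6)) = \lnot \text{False} = \text{True}
p2 \lor p4 = \text{False} \lor \text{True} = \text{True}
(p2 \lor p4) \land p2 = \text{True} \land \text{False} = \text{False}
p2 \lor ((p2 \lor p4) \land p2) = \text{False} \lor \text{False} = \text{False}
(p2 \lor ((p2 \lor p4) \land p2)) \lor p4 = \text{False} \lor \text{True} = \text{True}
\lnot \lnot ((p3 \to p6) \land (p4 \to p6)) \land ((p2 \lor ((p2 \lor p4) \land p2)) \lor p4) = \text{True} \land \text{True} = \text{True}
((p6 \lor p3) \to ((p2 \to p3) \to p5)) \to (\lnot \lnot ((p3 \to p6) \land (p4 \to p6)) \land ((p2 \lor ((p2 \lor p4) \land p2)) \lor p4)) = \text{True} \to \text{True} = \text{True}
p4 \to p5 = \text{True} \to \text{True} = \text{True}
\lnot (p4 \to p5) = \lnot \text{True} = \text{False}
p5 \lor \lnot (p4 \to p5) = \text{True} \lor \text{False} = \text{True}
\lnot (p5 \lor \lnot (p4 \to p5)) = \lnot \text{True} = \text{False}
(((p6 \lor p3) \to ((p2 \to p3) \to p5)) \to (\lnot \lnot ((p3 \to p6) \land (p4 \to p6)) \land ((p2 \lor ((p2 \lor p4) \land p2)) \lor p4))) \to \lnot (p5 \lor \lnot (p4 \to p5)) = \text{True} \to \text{False} = \text{False}

\text{False}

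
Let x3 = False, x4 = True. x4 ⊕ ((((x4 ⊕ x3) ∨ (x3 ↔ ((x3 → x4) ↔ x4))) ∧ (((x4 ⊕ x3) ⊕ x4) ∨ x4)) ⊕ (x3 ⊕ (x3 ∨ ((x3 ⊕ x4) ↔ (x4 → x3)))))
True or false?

False

x4 ⊕ x3 = True ⊕ False = True
x3 → x4 = False → True = True
(x3 → x4) ↔ x4 = True ↔ True = True
x3 ↔ ((x3 → x4) ↔ x4) = False ↔ True = False
(x4 ⊕ x3) ∨ (x3 ↔ ((x3 → x4) ↔ x4)) = True ∨ False = True
x4 ⊕ x3 = True ⊕ False = True
(x4 ⊕ x3) ⊕ x4 = True ⊕ True = False
((x4 ⊕ x3) ⊕ x4) ∨ x4 = False ∨ True = True
((x4 ⊕ x3) ∨ (x3 ↔ ((x3 → x4) ↔ x4))) ∧ (((x4 ⊕ x3) ⊕ x4) ∨ x4) = True ∧ True = True
x3 ⊕ x4 = False ⊕ True = True
x4 → x3 = True → False = False
(x3 ⊕ x4) ↔ (x4 → x3) = True ↔ False = False
x3 ∨ ((x3 ⊕ x4) ↔ (x4 → x3)) = False ∨ False = False
x3 ⊕ (x3 ∨ ((x3 ⊕ x4) ↔ (x4 → x3))) = False ⊕ False = False
(((x4 ⊕ x3) ∨ (x3 ↔ ((x3 → x4) ↔ x4))) ∧ (((x4 ⊕ x3) ⊕ x4) ∨ x4)) ⊕ (x3 ⊕ (x3 ∨ ((x3 ⊕ x4) ↔ (x4 → x3)))) = True ⊕ False = True
x4 ⊕ ((((x4 ⊕ x3) ∨ (x3 ↔ ((x3 → x4) ↔ x4))) ∧ (((x4 ⊕ x3) ⊕ x4) ∨ x4)) ⊕ (x3 ⊕ (x3 ∨ ((x3 ⊕ x4) ↔ (x4 → x3))))) = True ⊕ True = False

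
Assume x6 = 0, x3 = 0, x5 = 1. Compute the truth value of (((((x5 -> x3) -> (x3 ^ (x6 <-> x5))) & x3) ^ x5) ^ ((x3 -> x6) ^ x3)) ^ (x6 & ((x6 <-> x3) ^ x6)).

x5 -> x3 = 1 -> 0 = 0
x6 <-> x5 = 0 <-> 1 = 0
x3 ^ (x6 <-> x5) = 0 ^ 0 = 0
(x5 -> x3) -> (x3 ^ (x6 <-> x5)) = 0 -> 0 = 1
((x5 -> x3) -> (x3 ^ (x6 <-> x5))) & x3 = 1 & 0 = 0
(((x5 -> x3) -> (x3 ^ (x6 <-> x5))) & x3) ^ x5 = 0 ^ 1 = 1
x3 -> x6 = 0 -> 0 = 1
(x3 -> x6) ^ x3 = 1 ^ 0 = 1
((((x5 -> x3) -> (x3 ^ (x6 <-> x5))) & x3) ^ x5) ^ ((x3 -> x6) ^ x3) = 1 ^ 1 = 0
x6 <-> x3 = 0 <-> 0 = 1
(x6 <-> x3) ^ x6 = 1 ^ 0 = 1
x6 & ((x6 <-> x3) ^ x6) = 0 & 1 = 0
(((((x5 -> x3) -> (x3 ^ (x6 <-> x5))) & x3) ^ x5) ^ ((x3 -> x6) ^ x3)) ^ (x6 & ((x6 <-> x3) ^ x6)) = 0 ^ 0 = 0

0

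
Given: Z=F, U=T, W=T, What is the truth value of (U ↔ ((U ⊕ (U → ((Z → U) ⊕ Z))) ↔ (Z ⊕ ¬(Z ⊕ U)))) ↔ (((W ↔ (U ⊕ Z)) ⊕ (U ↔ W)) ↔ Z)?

T

Z → U = F → T = T
(Z → U) ⊕ Z = T ⊕ F = T
U → ((Z → U) ⊕ Z) = T → T = T
U ⊕ (U → ((Z → U) ⊕ Z)) = T ⊕ T = F
Z ⊕ U = F ⊕ T = T
¬(Z ⊕ U) = ¬T = F
Z ⊕ ¬(Z ⊕ U) = F ⊕ F = F
(U ⊕ (U → ((Z → U) ⊕ Z))) ↔ (Z ⊕ ¬(Z ⊕ U)) = F ↔ F = T
U ↔ ((U ⊕ (U → ((Z → U) ⊕ Z))) ↔ (Z ⊕ ¬(Z ⊕ U))) = T ↔ T = T
U ⊕ Z = T ⊕ F = T
W ↔ (U ⊕ Z) = T ↔ T = T
U ↔ W = T ↔ T = T
(W ↔ (U ⊕ Z)) ⊕ (U ↔ W) = T ⊕ T = F
((W ↔ (U ⊕ Z)) ⊕ (U ↔ W)) ↔ Z = F ↔ F = T
(U ↔ ((U ⊕ (U → ((Z → U) ⊕ Z))) ↔ (Z ⊕ ¬(Z ⊕ U)))) ↔ (((W ↔ (U ⊕ Z)) ⊕ (U ↔ W)) ↔ Z) = T ↔ T = T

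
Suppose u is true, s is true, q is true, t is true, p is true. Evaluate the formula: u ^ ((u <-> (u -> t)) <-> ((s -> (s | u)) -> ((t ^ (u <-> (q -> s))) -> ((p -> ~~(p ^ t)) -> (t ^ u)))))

Substituting u=1, s=1, q=1, t=1, p=1:
u -> t = 1 -> 1 = 1
u <-> (u -> t) = 1 <-> 1 = 1
s | u = 1 | 1 = 1
s -> (s | u) = 1 -> 1 = 1
q -> s = 1 -> 1 = 1
u <-> (q -> s) = 1 <-> 1 = 1
t ^ (u <-> (q -> s)) = 1 ^ 1 = 0
p ^ t = 1 ^ 1 = 0
~(p ^ t) = ~0 = 1
~~(p ^ t) = ~1 = 0
p -> ~~(p ^ t) = 1 -> 0 = 0
t ^ u = 1 ^ 1 = 0
(p -> ~~(p ^ t)) -> (t ^ u) = 0 -> 0 = 1
(t ^ (u <-> (q -> s))) -> ((p -> ~~(p ^ t)) -> (t ^ u)) = 0 -> 1 = 1
(s -> (s | u)) -> ((t ^ (u <-> (q -> s))) -> ((p -> ~~(p ^ t)) -> (t ^ u))) = 1 -> 1 = 1
(u <-> (u -> t)) <-> ((s -> (s | u)) -> ((t ^ (u <-> (q -> s))) -> ((p -> ~~(p ^ t)) -> (t ^ u)))) = 1 <-> 1 = 1
u ^ ((u <-> (u -> t)) <-> ((s -> (s | u)) -> ((t ^ (u <-> (q -> s))) -> ((p -> ~~(p ^ t)) -> (t ^ u))))) = 1 ^ 1 = 0

0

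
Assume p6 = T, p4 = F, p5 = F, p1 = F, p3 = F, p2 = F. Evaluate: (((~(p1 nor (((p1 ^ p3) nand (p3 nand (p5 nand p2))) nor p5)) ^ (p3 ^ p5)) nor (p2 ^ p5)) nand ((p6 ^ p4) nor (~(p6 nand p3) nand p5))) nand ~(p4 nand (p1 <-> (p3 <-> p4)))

T

Substituting p6=T, p4=F, p5=F, p1=F, p3=F, p2=F:
p1 ^ p3 = F ^ F = F
p5 nand p2 = F nand F = T
p3 nand (p5 nand p2) = F nand T = T
(p1 ^ p3) nand (p3 nand (p5 nand p2)) = F nand T = T
((p1 ^ p3) nand (p3 nand (p5 nand p2))) nor p5 = T nor F = F
p1 nor (((p1 ^ p3) nand (p3 nand (p5 nand p2))) nor p5) = F nor F = T
~(p1 nor (((p1 ^ p3) nand (p3 nand (p5 nand p2))) nor p5)) = ~T = F
p3 ^ p5 = F ^ F = F
~(p1 nor (((p1 ^ p3) nand (p3 nand (p5 nand p2))) nor p5)) ^ (p3 ^ p5) = F ^ F = F
p2 ^ p5 = F ^ F = F
(~(p1 nor (((p1 ^ p3) nand (p3 nand (p5 nand p2))) nor p5)) ^ (p3 ^ p5)) nor (p2 ^ p5) = F nor F = T
p6 ^ p4 = T ^ F = T
p6 nand p3 = T nand F = T
~(p6 nand p3) = ~T = F
~(p6 nand p3) nand p5 = F nand F = T
(p6 ^ p4) nor (~(p6 nand p3) nand p5) = T nor T = F
((~(p1 nor (((p1 ^ p3) nand (p3 nand (p5 nand p2))) nor p5)) ^ (p3 ^ p5)) nor (p2 ^ p5)) nand ((p6 ^ p4) nor (~(p6 nand p3) nand p5)) = T nand F = T
p3 <-> p4 = F <-> F = T
p1 <-> (p3 <-> p4) = F <-> T = F
p4 nand (p1 <-> (p3 <-> p4)) = F nand F = T
~(p4 nand (p1 <-> (p3 <-> p4))) = ~T = F
(((~(p1 nor (((p1 ^ p3) nand (p3 nand (p5 nand p2))) nor p5)) ^ (p3 ^ p5)) nor (p2 ^ p5)) nand ((p6 ^ p4) nor (~(p6 nand p3) nand p5))) nand ~(p4 nand (p1 <-> (p3 <-> p4))) = T nand F = T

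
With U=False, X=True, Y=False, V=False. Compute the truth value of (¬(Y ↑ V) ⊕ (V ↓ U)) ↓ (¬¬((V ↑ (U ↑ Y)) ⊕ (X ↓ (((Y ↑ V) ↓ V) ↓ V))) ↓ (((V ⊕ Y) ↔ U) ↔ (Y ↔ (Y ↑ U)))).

Y ↑ V = False ↑ False = True
¬(Y ↑ V) = ¬True = False
V ↓ U = False ↓ False = True
¬(Y ↑ V) ⊕ (V ↓ U) = False ⊕ True = True
U ↑ Y = False ↑ False = True
V ↑ (U ↑ Y) = False ↑ True = True
Y ↑ V = False ↑ False = True
(Y ↑ V) ↓ V = True ↓ False = False
((Y ↑ V) ↓ V) ↓ V = False ↓ False = True
X ↓ (((Y ↑ V) ↓ V) ↓ V) = True ↓ True = False
(V ↑ (U ↑ Y)) ⊕ (X ↓ (((Y ↑ V) ↓ V) ↓ V)) = True ⊕ False = True
¬((V ↑ (U ↑ Y)) ⊕ (X ↓ (((Y ↑ V) ↓ V) ↓ V))) = ¬True = False
¬¬((V ↑ (U ↑ Y)) ⊕ (X ↓ (((Y ↑ V) ↓ V) ↓ V))) = ¬False = True
V ⊕ Y = False ⊕ False = False
(V ⊕ Y) ↔ U = False ↔ False = True
Y ↑ U = False ↑ False = True
Y ↔ (Y ↑ U) = False ↔ True = False
((V ⊕ Y) ↔ U) ↔ (Y ↔ (Y ↑ U)) = True ↔ False = False
¬¬((V ↑ (U ↑ Y)) ⊕ (X ↓ (((Y ↑ V) ↓ V) ↓ V))) ↓ (((V ⊕ Y) ↔ U) ↔ (Y ↔ (Y ↑ U))) = True ↓ False = False
(¬(Y ↑ V) ⊕ (V ↓ U)) ↓ (¬¬((V ↑ (U ↑ Y)) ⊕ (X ↓ (((Y ↑ V) ↓ V) ↓ V))) ↓ (((V ⊕ Y) ↔ U) ↔ (Y ↔ (Y ↑ U)))) = True ↓ False = False

False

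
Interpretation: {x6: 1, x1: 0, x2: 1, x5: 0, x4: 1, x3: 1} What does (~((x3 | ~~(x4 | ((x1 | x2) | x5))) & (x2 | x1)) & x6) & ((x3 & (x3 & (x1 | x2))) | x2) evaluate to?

0

x1 | x2 = 0 | 1 = 1
(x1 | x2) | x5 = 1 | 0 = 1
x4 | ((x1 | x2) | x5) = 1 | 1 = 1
~(x4 | ((x1 | x2) | x5)) = ~1 = 0
~~(x4 | ((x1 | x2) | x5)) = ~0 = 1
x3 | ~~(x4 | ((x1 | x2) | x5)) = 1 | 1 = 1
x2 | x1 = 1 | 0 = 1
(x3 | ~~(x4 | ((x1 | x2) | x5))) & (x2 | x1) = 1 & 1 = 1
~((x3 | ~~(x4 | ((x1 | x2) | x5))) & (x2 | x1)) = ~1 = 0
~((x3 | ~~(x4 | ((x1 | x2) | x5))) & (x2 | x1)) & x6 = 0 & 1 = 0
x1 | x2 = 0 | 1 = 1
x3 & (x1 | x2) = 1 & 1 = 1
x3 & (x3 & (x1 | x2)) = 1 & 1 = 1
(x3 & (x3 & (x1 | x2))) | x2 = 1 | 1 = 1
(~((x3 | ~~(x4 | ((x1 | x2) | x5))) & (x2 | x1)) & x6) & ((x3 & (x3 & (x1 | x2))) | x2) = 0 & 1 = 0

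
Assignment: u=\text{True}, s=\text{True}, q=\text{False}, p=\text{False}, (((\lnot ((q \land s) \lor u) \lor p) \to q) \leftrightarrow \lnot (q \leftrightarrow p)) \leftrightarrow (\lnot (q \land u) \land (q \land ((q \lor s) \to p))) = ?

q \land s = \text{False} \land \text{True} = \text{False}
(q \land s) \lor u = \text{False} \lor \text{True} = \text{True}
\lnot ((q \land s) \lor u) = \lnot \text{True} = \text{False}
\lnot ((q \land s) \lor u) \lor p = \text{False} \lor \text{False} = \text{False}
(\lnot ((q \land s) \lor u) \lor p) \to q = \text{False} \to \text{False} = \text{True}
q \leftrightarrow p = \text{False} \leftrightarrow \text{False} = \text{True}
\lnot (q \leftrightarrow p) = \lnot \text{True} = \text{False}
((\lnot ((q \land s) \lor u) \lor p) \to q) \leftrightarrow \lnot (q \leftrightarrow p) = \text{True} \leftrightarrow \text{False} = \text{False}
q \land u = \text{False} \land \text{True} = \text{False}
\lnot (q \land u) = \lnot \text{False} = \text{True}
q \lor s = \text{False} \lor \text{True} = \text{True}
(q \lor s) \to p = \text{True} \to \text{False} = \text{False}
q \land ((q \lor s) \to p) = \text{False} \land \text{False} = \text{False}
\lnot (q \land u) \land (q \land ((q \lor s) \to p)) = \text{True} \land \text{False} = \text{False}
(((\lnot ((q \land s) \lor u) \lor p) \to q) \leftrightarrow \lnot (q \leftrightarrow p)) \leftrightarrow (\lnot (q \land u) \land (q \land ((q \lor s) \to p))) = \text{False} \leftrightarrow \text{False} = \text{True}

\text{True}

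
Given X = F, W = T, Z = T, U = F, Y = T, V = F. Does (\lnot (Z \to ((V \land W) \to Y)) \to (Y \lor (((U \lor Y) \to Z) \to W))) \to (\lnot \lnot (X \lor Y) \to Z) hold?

T

Substituting X=F, W=T, Z=T, U=F, Y=T, V=F:
V \land W = F \land T = F
(V \land W) \to Y = F \to T = T
Z \to ((V \land W) \to Y) = T \to T = T
\lnot (Z \to ((V \land W) \to Y)) = \lnot T = F
U \lor Y = F \lor T = T
(U \lor Y) \to Z = T \to T = T
((U \lor Y) \to Z) \to W = T \to T = T
Y \lor (((U \lor Y) \to Z) \to W) = T \lor T = T
\lnot (Z \to ((V \land W) \to Y)) \to (Y \lor (((U \lor Y) \to Z) \to W)) = F \to T = T
X \lor Y = F \lor T = T
\lnot (X \lor Y) = \lnot T = F
\lnot \lnot (X \lor Y) = \lnot F = T
\lnot \lnot (X \lor Y) \to Z = T \to T = T
(\lnot (Z \to ((V \land W) \to Y)) \to (Y \lor (((U \lor Y) \to Z) \to W))) \to (\lnot \lnot (X \lor Y) \to Z) = T \to T = T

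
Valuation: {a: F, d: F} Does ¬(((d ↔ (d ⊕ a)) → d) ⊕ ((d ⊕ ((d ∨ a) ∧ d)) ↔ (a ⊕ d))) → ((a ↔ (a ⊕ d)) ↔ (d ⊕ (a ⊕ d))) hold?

d ⊕ a = F ⊕ F = F
d ↔ (d ⊕ a) = F ↔ F = T
(d ↔ (d ⊕ a)) → d = T → F = F
d ∨ a = F ∨ F = F
(d ∨ a) ∧ d = F ∧ F = F
d ⊕ ((d ∨ a) ∧ d) = F ⊕ F = F
a ⊕ d = F ⊕ F = F
(d ⊕ ((d ∨ a) ∧ d)) ↔ (a ⊕ d) = F ↔ F = T
((d ↔ (d ⊕ a)) → d) ⊕ ((d ⊕ ((d ∨ a) ∧ d)) ↔ (a ⊕ d)) = F ⊕ T = T
¬(((d ↔ (d ⊕ a)) → d) ⊕ ((d ⊕ ((d ∨ a) ∧ d)) ↔ (a ⊕ d))) = ¬T = F
a ⊕ d = F ⊕ F = F
a ↔ (a ⊕ d) = F ↔ F = T
a ⊕ d = F ⊕ F = F
d ⊕ (a ⊕ d) = F ⊕ F = F
(a ↔ (a ⊕ d)) ↔ (d ⊕ (a ⊕ d)) = T ↔ F = F
¬(((d ↔ (d ⊕ a)) → d) ⊕ ((d ⊕ ((d ∨ a) ∧ d)) ↔ (a ⊕ d))) → ((a ↔ (a ⊕ d)) ↔ (d ⊕ (a ⊕ d))) = F → F = T

T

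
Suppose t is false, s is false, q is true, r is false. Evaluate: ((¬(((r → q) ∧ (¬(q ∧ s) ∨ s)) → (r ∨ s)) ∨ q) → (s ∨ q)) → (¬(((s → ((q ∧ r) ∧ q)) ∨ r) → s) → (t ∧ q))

r → q = False → True = True
q ∧ s = True ∧ False = False
¬(q ∧ s) = ¬False = True
¬(q ∧ s) ∨ s = True ∨ False = True
(r → q) ∧ (¬(q ∧ s) ∨ s) = True ∧ True = True
r ∨ s = False ∨ False = False
((r → q) ∧ (¬(q ∧ s) ∨ s)) → (r ∨ s) = True → False = False
¬(((r → q) ∧ (¬(q ∧ s) ∨ s)) → (r ∨ s)) = ¬False = True
¬(((r → q) ∧ (¬(q ∧ s) ∨ s)) → (r ∨ s)) ∨ q = True ∨ True = True
s ∨ q = False ∨ True = True
(¬(((r → q) ∧ (¬(q ∧ s) ∨ s)) → (r ∨ s)) ∨ q) → (s ∨ q) = True → True = True
q ∧ r = True ∧ False = False
(q ∧ r) ∧ q = False ∧ True = False
s → ((q ∧ r) ∧ q) = False → False = True
(s → ((q ∧ r) ∧ q)) ∨ r = True ∨ False = True
((s → ((q ∧ r) ∧ q)) ∨ r) → s = True → False = False
¬(((s → ((q ∧ r) ∧ q)) ∨ r) → s) = ¬False = True
t ∧ q = False ∧ True = False
¬(((s → ((q ∧ r) ∧ q)) ∨ r) → s) → (t ∧ q) = True → False = False
((¬(((r → q) ∧ (¬(q ∧ s) ∨ s)) → (r ∨ s)) ∨ q) → (s ∨ q)) → (¬(((s → ((q ∧ r) ∧ q)) ∨ r) → s) → (t ∧ q)) = True → False = False

False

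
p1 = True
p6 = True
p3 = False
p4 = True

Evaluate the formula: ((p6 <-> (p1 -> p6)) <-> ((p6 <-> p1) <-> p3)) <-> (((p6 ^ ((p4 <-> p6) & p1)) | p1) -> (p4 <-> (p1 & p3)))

p1 -> p6 = True -> True = True
p6 <-> (p1 -> p6) = True <-> True = True
p6 <-> p1 = True <-> True = True
(p6 <-> p1) <-> p3 = True <-> False = False
(p6 <-> (p1 -> p6)) <-> ((p6 <-> p1) <-> p3) = True <-> False = False
p4 <-> p6 = True <-> True = True
(p4 <-> p6) & p1 = True & True = True
p6 ^ ((p4 <-> p6) & p1) = True ^ True = False
(p6 ^ ((p4 <-> p6) & p1)) | p1 = False | True = True
p1 & p3 = True & False = False
p4 <-> (p1 & p3) = True <-> False = False
((p6 ^ ((p4 <-> p6) & p1)) | p1) -> (p4 <-> (p1 & p3)) = True -> False = False
((p6 <-> (p1 -> p6)) <-> ((p6 <-> p1) <-> p3)) <-> (((p6 ^ ((p4 <-> p6) & p1)) | p1) -> (p4 <-> (p1 & p3))) = False <-> False = True

True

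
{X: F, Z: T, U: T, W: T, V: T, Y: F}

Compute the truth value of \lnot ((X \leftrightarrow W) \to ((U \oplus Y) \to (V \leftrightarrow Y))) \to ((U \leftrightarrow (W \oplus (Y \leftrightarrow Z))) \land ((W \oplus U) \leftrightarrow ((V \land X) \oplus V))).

T

Substituting X=F, Z=T, U=T, W=T, V=T, Y=F:
X \leftrightarrow W = F \leftrightarrow T = F
U \oplus Y = T \oplus F = T
V \leftrightarrow Y = T \leftrightarrow F = F
(U \oplus Y) \to (V \leftrightarrow Y) = T \to F = F
(X \leftrightarrow W) \to ((U \oplus Y) \to (V \leftrightarrow Y)) = F \to F = T
\lnot ((X \leftrightarrow W) \to ((U \oplus Y) \to (V \leftrightarrow Y))) = \lnot T = F
Y \leftrightarrow Z = F \leftrightarrow T = F
W \oplus (Y \leftrightarrow Z) = T \oplus F = T
U \leftrightarrow (W \oplus (Y \leftrightarrow Z)) = T \leftrightarrow T = T
W \oplus U = T \oplus T = F
V \land X = T \land F = F
(V \land X) \oplus V = F \oplus T = T
(W \oplus U) \leftrightarrow ((V \land X) \oplus V) = F \leftrightarrow T = F
(U \leftrightarrow (W \oplus (Y \leftrightarrow Z))) \land ((W \oplus U) \leftrightarrow ((V \land X) \oplus V)) = T \land F = F
\lnot ((X \leftrightarrow W) \to ((U \oplus Y) \to (V \leftrightarrow Y))) \to ((U \leftrightarrow (W \oplus (Y \leftrightarrow Z))) \land ((W \oplus U) \leftrightarrow ((V \land X) \oplus V))) = F \to F = T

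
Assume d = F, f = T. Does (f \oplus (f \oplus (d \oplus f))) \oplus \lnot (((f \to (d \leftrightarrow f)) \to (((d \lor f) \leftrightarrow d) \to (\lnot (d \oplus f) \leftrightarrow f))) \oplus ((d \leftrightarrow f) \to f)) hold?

F

d \oplus f = F \oplus T = T
f \oplus (d \oplus f) = T \oplus T = F
f \oplus (f \oplus (d \oplus f)) = T \oplus F = T
d \leftrightarrow f = F \leftrightarrow T = F
f \to (d \leftrightarrow f) = T \to F = F
d \lor f = F \lor T = T
(d \lor f) \leftrightarrow d = T \leftrightarrow F = F
d \oplus f = F \oplus T = T
\lnot (d \oplus f) = \lnot T = F
\lnot (d \oplus f) \leftrightarrow f = F \leftrightarrow T = F
((d \lor f) \leftrightarrow d) \to (\lnot (d \oplus f) \leftrightarrow f) = F \to F = T
(f \to (d \leftrightarrow f)) \to (((d \lor f) \leftrightarrow d) \to (\lnot (d \oplus f) \leftrightarrow f)) = F \to T = T
d \leftrightarrow f = F \leftrightarrow T = F
(d \leftrightarrow f) \to f = F \to T = T
((f \to (d \leftrightarrow f)) \to (((d \lor f) \leftrightarrow d) \to (\lnot (d \oplus f) \leftrightarrow f))) \oplus ((d \leftrightarrow f) \to f) = T \oplus T = F
\lnot (((f \to (d \leftrightarrow f)) \to (((d \lor f) \leftrightarrow d) \to (\lnot (d \oplus f) \leftrightarrow f))) \oplus ((d \leftrightarrow f) \to f)) = \lnot F = T
(f \oplus (f \oplus (d \oplus f))) \oplus \lnot (((f \to (d \leftrightarrow f)) \to (((d \lor f) \leftrightarrow d) \to (\lnot (d \oplus f) \leftrightarrow f))) \oplus ((d \leftrightarrow f) \to f)) = T \oplus T = F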